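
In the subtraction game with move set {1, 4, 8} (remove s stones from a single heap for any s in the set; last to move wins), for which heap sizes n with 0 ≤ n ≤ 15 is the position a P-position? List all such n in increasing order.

Compute g(0), g(1), … for moves {1, 4, 8}:
k:     0  1  2  3  4  5  6  7  8  9 10 11 12 13 14 15
g(k):  0  1  0  1  2  0  1  0  1  2  3  2  0  1  0  1
The P-positions (g = 0) in 0..15 are 0, 2, 5, 7, 12, 14.

0, 2, 5, 7, 12, 14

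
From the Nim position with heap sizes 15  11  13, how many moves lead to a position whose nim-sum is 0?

3

Compute the nim-sum pairwise:
15 ⊕ 11 = 4
4 ⊕ 13 = 9
The overall nim-sum is X = 9. A heap of size p has a winning move iff p XOR X < p (reduce it to p XOR X).
  15: 15 XOR 9 = 6 < 15 — winning move (to 6).
  11: 11 XOR 9 = 2 < 11 — winning move (to 2).
  13: 13 XOR 9 = 4 < 13 — winning move (to 4).
That gives 3 winning moves.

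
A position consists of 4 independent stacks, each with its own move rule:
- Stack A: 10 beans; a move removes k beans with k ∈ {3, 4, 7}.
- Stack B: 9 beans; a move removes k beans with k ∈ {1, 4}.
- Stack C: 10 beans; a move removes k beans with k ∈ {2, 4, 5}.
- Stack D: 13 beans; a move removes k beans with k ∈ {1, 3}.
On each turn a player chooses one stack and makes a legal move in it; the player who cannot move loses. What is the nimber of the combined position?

2

For stack A, compute g(0), g(1), … with moves {3, 4, 7}:
k:     0  1  2  3  4  5  6  7  8  9 10
g(k):  0  0  0  1  1  1  2  2  2  3  0
So g(10) = 0.
Grundy values for stack B (subtraction set {1, 4}):
g(0) = mex{} = 0
g(1) = mex{0} = 1
g(2) = mex{1} = 0
g(3) = mex{0} = 1
g(4) = mex{0,1} = 2
g(5) = mex{1,2} = 0
g(6) = mex{0} = 1
g(7) = mex{1} = 0
g(8) = mex{0,2} = 1
g(9) = mex{0,1} = 2
So g(9) = 2.
For stack C, compute g(0), g(1), … with moves {2, 4, 5}:
k:     0  1  2  3  4  5  6  7  8  9 10
g(k):  0  0  1  1  2  2  3  0  0  1  1
So g(10) = 1.
For stack D, compute g(0), g(1), … with moves {1, 3}:
k:     0  1  2  3  4  5  6  7  8  9 10 11 12 13
g(k):  0  1  0  1  0  1  0  1  0  1  0  1  0  1
So g(13) = 1.
The value of a disjunctive sum is the nim-sum of the parts.
Combined value = 0 ⊕ 2 ⊕ 1 ⊕ 1 = 2.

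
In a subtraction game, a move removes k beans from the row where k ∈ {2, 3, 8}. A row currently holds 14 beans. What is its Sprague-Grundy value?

Grundy values for subtraction set {2, 3, 8}:
g(0) = mex{} = 0
g(1) = mex{} = 0
g(2) = mex{0} = 1
g(3) = mex{0} = 1
g(4) = mex{0,1} = 2
g(5) = mex{1} = 0
g(6) = mex{1,2} = 0
g(7) = mex{0,2} = 1
g(8) = mex{0} = 1
g(9) = mex{0,1} = 2
g(10) = mex{1} = 0
g(11) = mex{1,2} = 0
g(12) = mex{0,2} = 1
g(13) = mex{0} = 1
g(14) = mex{0,1} = 2
So g(14) = 2.

2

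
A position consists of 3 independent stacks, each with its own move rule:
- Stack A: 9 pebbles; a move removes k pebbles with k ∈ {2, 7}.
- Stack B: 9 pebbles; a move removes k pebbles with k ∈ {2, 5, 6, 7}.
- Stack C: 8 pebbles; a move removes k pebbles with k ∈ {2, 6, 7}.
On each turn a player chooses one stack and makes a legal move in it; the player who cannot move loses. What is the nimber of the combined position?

Grundy values for stack A (subtraction set {2, 7}):
g(0) = mex{} = 0
g(1) = mex{} = 0
g(2) = mex{0} = 1
g(3) = mex{0} = 1
g(4) = mex{1} = 0
g(5) = mex{1} = 0
g(6) = mex{0} = 1
g(7) = mex{0} = 1
g(8) = mex{0,1} = 2
g(9) = mex{1} = 0
So g(9) = 0.
Grundy values for stack B (subtraction set {2, 5, 6, 7}):
g(0) = mex{} = 0
g(1) = mex{} = 0
g(2) = mex{0} = 1
g(3) = mex{0} = 1
g(4) = mex{1} = 0
g(5) = mex{0,1} = 2
g(6) = mex{0} = 1
g(7) = mex{0,1,2} = 3
g(8) = mex{0,1} = 2
g(9) = mex{0,1,3} = 2
So g(9) = 2.
Build the Grundy sequence for stack C with g(k) = mex{g(k−s) : s ∈ {2, 6, 7}, s ≤ k}:
k:     0  1  2  3  4  5  6  7  8
g(k):  0  0  1  1  0  0  1  1  2
So g(8) = 2.
The value of a disjunctive sum is the nim-sum of the parts.
Combined value = 0 ⊕ 2 ⊕ 2 = 0.

0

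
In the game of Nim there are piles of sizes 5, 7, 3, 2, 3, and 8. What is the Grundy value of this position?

Nim-sum: 5 XOR 7 XOR 3 XOR 2 XOR 3 XOR 8 = 8.

8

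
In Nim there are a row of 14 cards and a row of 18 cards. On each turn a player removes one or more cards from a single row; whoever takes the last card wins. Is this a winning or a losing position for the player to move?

Bitwise XOR of the heap sizes:
  01110  (14)
  10010  (18)
  -----
  11100  (28)
The nim-sum is 28 ≠ 0, so this is an N-position: the player to move can win.

Winning position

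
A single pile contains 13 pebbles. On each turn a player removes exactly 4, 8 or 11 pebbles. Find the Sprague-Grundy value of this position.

3

Grundy values for subtraction set {4, 8, 11}:
g(0) = mex{} = 0
g(1) = mex{} = 0
g(2) = mex{} = 0
g(3) = mex{} = 0
g(4) = mex{0} = 1
g(5) = mex{0} = 1
g(6) = mex{0} = 1
g(7) = mex{0} = 1
g(8) = mex{0,1} = 2
g(9) = mex{0,1} = 2
g(10) = mex{0,1} = 2
g(11) = mex{0,1} = 2
g(12) = mex{0,1,2} = 3
g(13) = mex{0,1,2} = 3
So g(13) = 3.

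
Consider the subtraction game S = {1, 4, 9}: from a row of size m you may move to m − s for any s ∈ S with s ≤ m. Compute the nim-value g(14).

2

Compute g(0), g(1), … for moves {1, 4, 9}:
k:     0  1  2  3  4  5  6  7  8  9 10 11 12 13 14
g(k):  0  1  0  1  2  0  1  0  1  2  0  1  0  1  2
So g(14) = 2.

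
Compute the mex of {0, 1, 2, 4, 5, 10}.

The values 0, 1, 2 are all present; 3 is the first non-negative integer missing from the set.

3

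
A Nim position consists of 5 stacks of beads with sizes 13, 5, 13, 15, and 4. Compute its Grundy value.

Nim-sum: 13 ^ 5 ^ 13 ^ 15 ^ 4 = 14.

14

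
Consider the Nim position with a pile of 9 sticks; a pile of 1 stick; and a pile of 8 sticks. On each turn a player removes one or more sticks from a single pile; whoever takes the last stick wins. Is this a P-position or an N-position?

P-position

Compute the nim-sum pairwise:
9 ^ 1 = 8
8 ^ 8 = 0
The nim-sum is 0, so this is a P-position: the player to move is in a losing position under optimal play.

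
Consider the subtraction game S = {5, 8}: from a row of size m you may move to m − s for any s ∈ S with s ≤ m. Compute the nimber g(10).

2

Build the Grundy sequence with g(k) = mex{g(k−s) : s ∈ {5, 8}, s ≤ k}:
k:     0  1  2  3  4  5  6  7  8  9 10
g(k):  0  0  0  0  0  1  1  1  1  1  2
So g(10) = 2.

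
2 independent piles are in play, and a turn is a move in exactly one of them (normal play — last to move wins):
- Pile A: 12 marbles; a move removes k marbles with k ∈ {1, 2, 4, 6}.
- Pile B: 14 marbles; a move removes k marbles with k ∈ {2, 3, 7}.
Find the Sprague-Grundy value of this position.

3

Build the Grundy sequence for pile A with g(k) = mex{g(k−s) : s ∈ {1, 2, 4, 6}, s ≤ k}:
k:     0  1  2  3  4  5  6  7  8  9 10 11 12
g(k):  0  1  2  0  1  2  3  4  0  1  2  0  1
So g(12) = 1.
Build the Grundy sequence for pile B with g(k) = mex{g(k−s) : s ∈ {2, 3, 7}, s ≤ k}:
g(0) = mex{} = 0
g(1) = mex{} = 0
g(2) = mex{0} = 1
g(3) = mex{0} = 1
g(4) = mex{0,1} = 2
g(5) = mex{1} = 0
g(6) = mex{1,2} = 0
g(7) = mex{0,2} = 1
g(8) = mex{0} = 1
g(9) = mex{0,1} = 2
g(10) = mex{1} = 0
g(11) = mex{1,2} = 0
g(12) = mex{0,2} = 1
g(13) = mex{0} = 1
g(14) = mex{0,1} = 2
So g(14) = 2.
By the Sprague-Grundy theorem, the Grundy value of a sum of independent games is the XOR of the component values.
Combined value = 1 ⊕ 2 = 3.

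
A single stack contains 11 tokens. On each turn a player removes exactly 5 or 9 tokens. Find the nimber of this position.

Grundy values for subtraction set {5, 9}:
k:     0  1  2  3  4  5  6  7  8  9 10 11
g(k):  0  0  0  0  0  1  1  1  1  1  2  2
So g(11) = 2.

2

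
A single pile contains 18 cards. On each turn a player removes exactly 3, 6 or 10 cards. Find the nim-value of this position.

0

Compute g(0), g(1), … for moves {3, 6, 10}:
k:     0  1  2  3  4  5  6  7  8  9 10 11 12 13 14 15 16 17 18
g(k):  0  0  0  1  1  1  2  2  2  0  3  3  1  0  0  2  1  1  0
So g(18) = 0.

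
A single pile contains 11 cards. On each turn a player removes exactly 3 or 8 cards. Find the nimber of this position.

Build the Grundy sequence with g(k) = mex{g(k−s) : s ∈ {3, 8}, s ≤ k}:
k:     0  1  2  3  4  5  6  7  8  9 10 11
g(k):  0  0  0  1  1  1  0  0  2  1  1  0
So g(11) = 0.

0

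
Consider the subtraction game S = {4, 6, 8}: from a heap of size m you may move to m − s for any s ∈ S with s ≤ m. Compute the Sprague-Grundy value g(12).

Grundy values for subtraction set {4, 6, 8}:
g(0) = mex{} = 0
g(1) = mex{} = 0
g(2) = mex{} = 0
g(3) = mex{} = 0
g(4) = mex{0} = 1
g(5) = mex{0} = 1
g(6) = mex{0} = 1
g(7) = mex{0} = 1
g(8) = mex{0,1} = 2
g(9) = mex{0,1} = 2
g(10) = mex{0,1} = 2
g(11) = mex{0,1} = 2
g(12) = mex{1,2} = 0
So g(12) = 0.

0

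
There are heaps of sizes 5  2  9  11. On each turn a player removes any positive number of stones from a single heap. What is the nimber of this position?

5

In binary:
  0101  (5)
  0010  (2)
  1001  (9)
  1011  (11)
  ----
  0101  (5)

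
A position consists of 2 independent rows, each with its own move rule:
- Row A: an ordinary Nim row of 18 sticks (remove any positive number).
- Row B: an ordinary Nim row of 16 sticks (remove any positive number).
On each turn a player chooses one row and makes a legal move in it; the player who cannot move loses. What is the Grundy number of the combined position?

2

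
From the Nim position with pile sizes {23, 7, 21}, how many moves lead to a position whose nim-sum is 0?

3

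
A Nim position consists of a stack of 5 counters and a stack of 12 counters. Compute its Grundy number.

9

Nim-sum: 5 XOR 12 = 9.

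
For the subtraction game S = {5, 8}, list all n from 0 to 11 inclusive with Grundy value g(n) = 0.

0, 1, 2, 3, 4

Grundy values for subtraction set {5, 8}:
g(0) = mex{} = 0
g(1) = mex{} = 0
g(2) = mex{} = 0
g(3) = mex{} = 0
g(4) = mex{} = 0
g(5) = mex{0} = 1
g(6) = mex{0} = 1
g(7) = mex{0} = 1
g(8) = mex{0} = 1
g(9) = mex{0} = 1
g(10) = mex{0,1} = 2
g(11) = mex{0,1} = 2
The P-positions (g = 0) in 0..11 are 0, 1, 2, 3, 4.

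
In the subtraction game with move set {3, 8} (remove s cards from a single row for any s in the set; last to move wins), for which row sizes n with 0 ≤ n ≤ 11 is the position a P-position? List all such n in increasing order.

Grundy values for subtraction set {3, 8}:
g(0) = mex{} = 0
g(1) = mex{} = 0
g(2) = mex{} = 0
g(3) = mex{0} = 1
g(4) = mex{0} = 1
g(5) = mex{0} = 1
g(6) = mex{1} = 0
g(7) = mex{1} = 0
g(8) = mex{0,1} = 2
g(9) = mex{0} = 1
g(10) = mex{0} = 1
g(11) = mex{1,2} = 0
The P-positions (g = 0) in 0..11 are 0, 1, 2, 6, 7, 11.

0, 1, 2, 6, 7, 11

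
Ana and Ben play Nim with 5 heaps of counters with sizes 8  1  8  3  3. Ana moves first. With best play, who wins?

In binary:
  1000  (8)
  0001  (1)
  1000  (8)
  0011  (3)
  0011  (3)
  ----
  0001  (1)
The nim-sum is 1 ≠ 0, so this is an N-position: the player to move can win; Ana has a winning move.

Ana wins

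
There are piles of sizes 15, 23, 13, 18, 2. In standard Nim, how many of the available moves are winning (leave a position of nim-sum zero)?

In binary:
  01111  (15)
  10111  (23)
  01101  (13)
  10010  (18)
  00010  (2)
  -----
  00101  (5)
The overall nim-sum is X = 5. A pile of size p has a winning move iff p XOR X < p (reduce it to p XOR X).
  15: 15 XOR 5 = 10 < 15 — winning move (to 10).
  23: 23 XOR 5 = 18 < 23 — winning move (to 18).
  13: 13 XOR 5 = 8 < 13 — winning move (to 8).
  18: 18 XOR 5 = 23 ≥ 18 — no move.
  2: 2 XOR 5 = 7 ≥ 2 — no move.
That gives 3 winning moves.

3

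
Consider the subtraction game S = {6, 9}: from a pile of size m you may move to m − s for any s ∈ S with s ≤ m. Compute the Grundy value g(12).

2

Compute g(0), g(1), … for moves {6, 9}:
g(0) = mex{} = 0
g(1) = mex{} = 0
g(2) = mex{} = 0
g(3) = mex{} = 0
g(4) = mex{} = 0
g(5) = mex{} = 0
g(6) = mex{0} = 1
g(7) = mex{0} = 1
g(8) = mex{0} = 1
g(9) = mex{0} = 1
g(10) = mex{0} = 1
g(11) = mex{0} = 1
g(12) = mex{0,1} = 2
So g(12) = 2.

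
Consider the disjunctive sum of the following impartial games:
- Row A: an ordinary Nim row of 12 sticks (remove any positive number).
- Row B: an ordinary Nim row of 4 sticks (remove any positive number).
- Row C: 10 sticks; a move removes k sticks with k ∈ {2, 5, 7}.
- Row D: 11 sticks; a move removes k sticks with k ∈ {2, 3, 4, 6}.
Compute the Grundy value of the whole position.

Row A is a plain Nim row of size 12, so its Grundy value is 12.
Row B is a plain Nim row of size 4, so its Grundy value is 4.
Build the Grundy sequence for row C with g(k) = mex{g(k−s) : s ∈ {2, 5, 7}, s ≤ k}:
g(0) = mex{} = 0
g(1) = mex{} = 0
g(2) = mex{0} = 1
g(3) = mex{0} = 1
g(4) = mex{1} = 0
g(5) = mex{0,1} = 2
g(6) = mex{0} = 1
g(7) = mex{0,1,2} = 3
g(8) = mex{0,1} = 2
g(9) = mex{0,1,3} = 2
g(10) = mex{1,2} = 0
So g(10) = 0.
For row D, compute g(0), g(1), … with moves {2, 3, 4, 6}:
k:     0  1  2  3  4  5  6  7  8  9 10 11
g(k):  0  0  1  1  2  2  3  3  0  0  1  1
So g(11) = 1.
By the Sprague-Grundy theorem, the Grundy value of a sum of independent games is the XOR of the component values.
Combined value = 12 ⊕ 4 ⊕ 0 ⊕ 1 = 9.

9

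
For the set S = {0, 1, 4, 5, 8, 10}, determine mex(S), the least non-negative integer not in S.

The values 0, 1 are all present; 2 is the first non-negative integer missing from the set.

2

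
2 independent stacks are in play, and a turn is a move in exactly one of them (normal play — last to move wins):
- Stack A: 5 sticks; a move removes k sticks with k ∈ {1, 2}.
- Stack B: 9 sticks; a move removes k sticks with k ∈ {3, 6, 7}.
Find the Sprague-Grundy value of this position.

1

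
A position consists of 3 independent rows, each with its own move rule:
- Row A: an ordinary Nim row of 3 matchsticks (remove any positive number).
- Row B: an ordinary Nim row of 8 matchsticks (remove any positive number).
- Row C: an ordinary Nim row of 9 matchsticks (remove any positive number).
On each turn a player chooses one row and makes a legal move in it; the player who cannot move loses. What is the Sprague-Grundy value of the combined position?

2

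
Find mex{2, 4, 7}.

0

0 is not in the set, so the mex is 0.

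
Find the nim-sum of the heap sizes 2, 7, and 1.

Nim-sum: 2 ⊕ 7 ⊕ 1 = 4.

4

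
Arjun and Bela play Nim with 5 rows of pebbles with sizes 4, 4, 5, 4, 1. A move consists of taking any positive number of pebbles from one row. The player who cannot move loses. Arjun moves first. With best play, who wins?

Compute the nim-sum pairwise:
4 XOR 4 = 0
0 XOR 5 = 5
5 XOR 4 = 1
1 XOR 1 = 0
The nim-sum is 0, so this is a P-position: the player to move is in a losing position under optimal play; Arjun is about to move from it and so loses — Bela wins.

Bela wins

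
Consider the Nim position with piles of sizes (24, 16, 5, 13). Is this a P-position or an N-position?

P-position

Write each in binary and XOR column by column:
  11000  (24)
  10000  (16)
  00101  (5)
  01101  (13)
  -----
  00000  (0)
The nim-sum is 0, so this is a P-position: the player to move is in a losing position under optimal play.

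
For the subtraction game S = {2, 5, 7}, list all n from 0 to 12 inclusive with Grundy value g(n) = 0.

0, 1, 4, 10

Build the Grundy sequence with g(k) = mex{g(k−s) : s ∈ {2, 5, 7}, s ≤ k}:
g(0) = mex{} = 0
g(1) = mex{} = 0
g(2) = mex{0} = 1
g(3) = mex{0} = 1
g(4) = mex{1} = 0
g(5) = mex{0,1} = 2
g(6) = mex{0} = 1
g(7) = mex{0,1,2} = 3
g(8) = mex{0,1} = 2
g(9) = mex{0,1,3} = 2
g(10) = mex{1,2} = 0
g(11) = mex{0,1,2} = 3
g(12) = mex{0,2,3} = 1
The P-positions (g = 0) in 0..12 are 0, 1, 4, 10.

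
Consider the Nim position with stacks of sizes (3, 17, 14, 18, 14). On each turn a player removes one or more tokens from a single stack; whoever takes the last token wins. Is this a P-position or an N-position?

P-position

Compute the nim-sum pairwise:
3 ⊕ 17 = 18
18 ⊕ 14 = 28
28 ⊕ 18 = 14
14 ⊕ 14 = 0
The nim-sum is 0, so this is a P-position: the player to move is in a losing position under optimal play.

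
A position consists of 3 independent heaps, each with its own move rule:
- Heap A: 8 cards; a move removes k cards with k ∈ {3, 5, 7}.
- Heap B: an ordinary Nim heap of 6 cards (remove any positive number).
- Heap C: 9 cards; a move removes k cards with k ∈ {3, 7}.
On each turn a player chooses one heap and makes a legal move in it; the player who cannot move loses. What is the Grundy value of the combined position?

Build the Grundy sequence for heap A with g(k) = mex{g(k−s) : s ∈ {3, 5, 7}, s ≤ k}:
k:     0  1  2  3  4  5  6  7  8
g(k):  0  0  0  1  1  1  2  2  2
So g(8) = 2.
Heap B is a plain Nim heap of size 6, so its Grundy value is 6.
Build the Grundy sequence for heap C with g(k) = mex{g(k−s) : s ∈ {3, 7}, s ≤ k}:
k:     0  1  2  3  4  5  6  7  8  9
g(k):  0  0  0  1  1  1  0  2  2  1
So g(9) = 1.
By the Sprague-Grundy theorem, the Grundy value of a sum of independent games is the XOR of the component values.
Combined value = 2 XOR 6 XOR 1 = 5.

5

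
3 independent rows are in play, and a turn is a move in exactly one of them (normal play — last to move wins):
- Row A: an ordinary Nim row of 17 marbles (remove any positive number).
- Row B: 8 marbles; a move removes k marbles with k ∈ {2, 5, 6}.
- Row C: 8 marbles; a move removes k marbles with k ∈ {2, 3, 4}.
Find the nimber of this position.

16

Row A is a plain Nim row of size 17, so its Grundy value is 17.
Grundy values for row B (subtraction set {2, 5, 6}):
g(0) = mex{} = 0
g(1) = mex{} = 0
g(2) = mex{0} = 1
g(3) = mex{0} = 1
g(4) = mex{1} = 0
g(5) = mex{0,1} = 2
g(6) = mex{0} = 1
g(7) = mex{0,1,2} = 3
g(8) = mex{1} = 0
So g(8) = 0.
Build the Grundy sequence for row C with g(k) = mex{g(k−s) : s ∈ {2, 3, 4}, s ≤ k}:
k:     0  1  2  3  4  5  6  7  8
g(k):  0  0  1  1  2  2  0  0  1
So g(8) = 1.
By the Sprague-Grundy theorem, the Grundy value of a sum of independent games is the XOR of the component values.
Combined value = 17 ⊕ 0 ⊕ 1 = 16.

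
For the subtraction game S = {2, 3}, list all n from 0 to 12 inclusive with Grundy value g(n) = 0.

0, 1, 5, 6, 10, 11

Grundy values for subtraction set {2, 3}:
k:     0  1  2  3  4  5  6  7  8  9 10 11 12
g(k):  0  0  1  1  2  0  0  1  1  2  0  0  1
The P-positions (g = 0) in 0..12 are 0, 1, 5, 6, 10, 11.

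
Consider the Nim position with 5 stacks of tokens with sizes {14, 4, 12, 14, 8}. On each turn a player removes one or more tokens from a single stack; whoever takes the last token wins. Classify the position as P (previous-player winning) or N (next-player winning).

P-position

Compute the nim-sum pairwise:
14 XOR 4 = 10
10 XOR 12 = 6
6 XOR 14 = 8
8 XOR 8 = 0
The nim-sum is 0, so this is a P-position: the player to move is in a losing position under optimal play.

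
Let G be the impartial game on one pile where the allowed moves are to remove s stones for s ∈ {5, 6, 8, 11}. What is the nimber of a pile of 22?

1

Build the Grundy sequence with g(k) = mex{g(k−s) : s ∈ {5, 6, 8, 11}, s ≤ k}:
k:     0  1  2  3  4  5  6  7  8  9 10 11 12 13 14 15 16 17 18 19 20 21 22
g(k):  0  0  0  0  0  1  1  1  1  1  2  2  2  2  2  3  0  0  0  0  0  1  1
So g(22) = 1.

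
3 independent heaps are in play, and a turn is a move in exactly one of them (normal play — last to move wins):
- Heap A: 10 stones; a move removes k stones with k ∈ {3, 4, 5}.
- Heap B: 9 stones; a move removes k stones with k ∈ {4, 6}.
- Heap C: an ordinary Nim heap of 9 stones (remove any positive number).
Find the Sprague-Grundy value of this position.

11

For heap A, compute g(0), g(1), … with moves {3, 4, 5}:
g(0) = mex{} = 0
g(1) = mex{} = 0
g(2) = mex{} = 0
g(3) = mex{0} = 1
g(4) = mex{0} = 1
g(5) = mex{0} = 1
g(6) = mex{0,1} = 2
g(7) = mex{0,1} = 2
g(8) = mex{1} = 0
g(9) = mex{1,2} = 0
g(10) = mex{1,2} = 0
So g(10) = 0.
Grundy values for heap B (subtraction set {4, 6}):
g(0) = mex{} = 0
g(1) = mex{} = 0
g(2) = mex{} = 0
g(3) = mex{} = 0
g(4) = mex{0} = 1
g(5) = mex{0} = 1
g(6) = mex{0} = 1
g(7) = mex{0} = 1
g(8) = mex{0,1} = 2
g(9) = mex{0,1} = 2
So g(9) = 2.
Heap C is a plain Nim heap of size 9, so its Grundy value is 9.
By the Sprague-Grundy theorem, the Grundy value of a sum of independent games is the XOR of the component values.
Combined value = 0 XOR 2 XOR 9 = 11.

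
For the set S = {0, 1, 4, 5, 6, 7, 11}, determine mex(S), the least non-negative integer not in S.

The values 0, 1 are all present; 2 is the first non-negative integer missing from the set.

2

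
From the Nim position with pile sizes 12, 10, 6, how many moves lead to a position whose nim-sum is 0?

Nim-sum: 12 XOR 10 XOR 6 = 0.
The nim-sum is already 0, so every move leaves a nonzero nim-sum — there are no winning moves.

0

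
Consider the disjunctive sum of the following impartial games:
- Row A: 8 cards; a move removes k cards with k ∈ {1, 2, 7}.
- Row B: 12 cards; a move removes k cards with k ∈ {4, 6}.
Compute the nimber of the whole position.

2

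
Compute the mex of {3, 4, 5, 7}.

0

0 is not in the set, so the mex is 0.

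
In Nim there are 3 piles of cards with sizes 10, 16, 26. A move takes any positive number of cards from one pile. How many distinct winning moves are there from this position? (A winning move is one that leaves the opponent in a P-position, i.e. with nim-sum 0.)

0

Compute the nim-sum pairwise:
10 ^ 16 = 26
26 ^ 26 = 0
The nim-sum is already 0, so every move leaves a nonzero nim-sum — there are no winning moves.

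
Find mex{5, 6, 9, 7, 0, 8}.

0 is in the set but 1 is not, so the mex is 1.

1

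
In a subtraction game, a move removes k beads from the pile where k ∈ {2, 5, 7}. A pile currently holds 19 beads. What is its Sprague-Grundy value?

3

Build the Grundy sequence with g(k) = mex{g(k−s) : s ∈ {2, 5, 7}, s ≤ k}:
k:     0  1  2  3  4  5  6  7  8  9 10 11 12 13 14 15 16 17 18 19
g(k):  0  0  1  1  0  2  1  3  2  2  0  3  1  0  0  1  1  2  2  3
So g(19) = 3.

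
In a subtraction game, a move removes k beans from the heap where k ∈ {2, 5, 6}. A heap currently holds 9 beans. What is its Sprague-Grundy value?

2

Build the Grundy sequence with g(k) = mex{g(k−s) : s ∈ {2, 5, 6}, s ≤ k}:
k:     0  1  2  3  4  5  6  7  8  9
g(k):  0  0  1  1  0  2  1  3  0  2
So g(9) = 2.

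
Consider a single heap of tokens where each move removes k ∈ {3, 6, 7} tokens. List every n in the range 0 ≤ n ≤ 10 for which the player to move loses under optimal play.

0, 1, 2, 10

Grundy values for subtraction set {3, 6, 7}:
k:     0  1  2  3  4  5  6  7  8  9 10
g(k):  0  0  0  1  1  1  2  2  2  3  0
The P-positions (g = 0) in 0..10 are 0, 1, 2, 10.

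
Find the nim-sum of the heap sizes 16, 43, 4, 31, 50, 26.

Nim-sum: 16 XOR 43 XOR 4 XOR 31 XOR 50 XOR 26 = 8.

8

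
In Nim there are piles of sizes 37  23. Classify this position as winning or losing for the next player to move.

Write each in binary and XOR column by column:
  100101  (37)
  010111  (23)
  ------
  110010  (50)
The nim-sum is 50 ≠ 0, so this is an N-position: the player to move can win.

Winning position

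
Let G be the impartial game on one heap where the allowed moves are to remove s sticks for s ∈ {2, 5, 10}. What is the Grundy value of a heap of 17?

Compute g(0), g(1), … for moves {2, 5, 10}:
k:     0  1  2  3  4  5  6  7  8  9 10 11 12 13 14 15 16 17
g(k):  0  0  1  1  0  2  1  0  0  1  1  2  2  3  3  0  0  1
So g(17) = 1.

1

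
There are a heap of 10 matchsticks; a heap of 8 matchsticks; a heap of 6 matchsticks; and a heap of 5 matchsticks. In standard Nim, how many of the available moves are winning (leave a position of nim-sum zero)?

1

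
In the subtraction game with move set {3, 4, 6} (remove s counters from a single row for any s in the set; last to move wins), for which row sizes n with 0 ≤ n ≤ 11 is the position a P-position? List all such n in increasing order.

Grundy values for subtraction set {3, 4, 6}:
g(0) = mex{} = 0
g(1) = mex{} = 0
g(2) = mex{} = 0
g(3) = mex{0} = 1
g(4) = mex{0} = 1
g(5) = mex{0} = 1
g(6) = mex{0,1} = 2
g(7) = mex{0,1} = 2
g(8) = mex{0,1} = 2
g(9) = mex{1,2} = 0
g(10) = mex{1,2} = 0
g(11) = mex{1,2} = 0
The P-positions (g = 0) in 0..11 are 0, 1, 2, 9, 10, 11.

0, 1, 2, 9, 10, 11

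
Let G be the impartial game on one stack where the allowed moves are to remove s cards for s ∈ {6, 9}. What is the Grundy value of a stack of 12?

2

Build the Grundy sequence with g(k) = mex{g(k−s) : s ∈ {6, 9}, s ≤ k}:
k:     0  1  2  3  4  5  6  7  8  9 10 11 12
g(k):  0  0  0  0  0  0  1  1  1  1  1  1  2
So g(12) = 2.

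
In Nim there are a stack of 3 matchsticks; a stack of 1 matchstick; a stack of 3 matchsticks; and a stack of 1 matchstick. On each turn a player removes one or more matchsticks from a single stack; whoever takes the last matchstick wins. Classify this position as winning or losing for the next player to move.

Losing position

Write each in binary and XOR column by column:
  11  (3)
  01  (1)
  11  (3)
  01  (1)
  --
  00  (0)
The nim-sum is 0, so this is a P-position: the player to move is in a losing position under optimal play.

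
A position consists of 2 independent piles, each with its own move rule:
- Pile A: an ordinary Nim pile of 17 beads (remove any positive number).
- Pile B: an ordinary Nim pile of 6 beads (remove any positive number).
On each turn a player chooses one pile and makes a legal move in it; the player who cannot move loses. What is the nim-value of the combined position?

23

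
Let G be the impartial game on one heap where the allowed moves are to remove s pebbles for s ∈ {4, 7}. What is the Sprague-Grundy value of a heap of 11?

0

Grundy values for subtraction set {4, 7}:
g(0) = mex{} = 0
g(1) = mex{} = 0
g(2) = mex{} = 0
g(3) = mex{} = 0
g(4) = mex{0} = 1
g(5) = mex{0} = 1
g(6) = mex{0} = 1
g(7) = mex{0} = 1
g(8) = mex{0,1} = 2
g(9) = mex{0,1} = 2
g(10) = mex{0,1} = 2
g(11) = mex{1} = 0
So g(11) = 0.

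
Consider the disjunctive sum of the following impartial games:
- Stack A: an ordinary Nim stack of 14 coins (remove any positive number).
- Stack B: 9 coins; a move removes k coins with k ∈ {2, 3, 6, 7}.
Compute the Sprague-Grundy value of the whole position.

14

Stack A is a plain Nim stack of size 14, so its Grundy value is 14.
Grundy values for stack B (subtraction set {2, 3, 6, 7}):
k:     0  1  2  3  4  5  6  7  8  9
g(k):  0  0  1  1  2  0  3  1  2  0
So g(9) = 0.
By the Sprague-Grundy theorem, the Grundy value of a sum of independent games is the XOR of the component values.
Combined value = 14 XOR 0 = 14.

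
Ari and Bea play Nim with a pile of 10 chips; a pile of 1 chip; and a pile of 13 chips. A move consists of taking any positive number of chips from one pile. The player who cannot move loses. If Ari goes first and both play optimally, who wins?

Nim-sum: 10 ^ 1 ^ 13 = 6.
The nim-sum is 6 ≠ 0, so this is an N-position: the player to move can win; Ari has a winning move.

Ari wins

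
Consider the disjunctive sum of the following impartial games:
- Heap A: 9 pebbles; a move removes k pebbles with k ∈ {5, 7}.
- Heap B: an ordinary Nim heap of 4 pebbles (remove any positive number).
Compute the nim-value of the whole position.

Grundy values for heap A (subtraction set {5, 7}):
k:     0  1  2  3  4  5  6  7  8  9
g(k):  0  0  0  0  0  1  1  1  1  1
So g(9) = 1.
Heap B is a plain Nim heap of size 4, so its Grundy value is 4.
The value of a disjunctive sum is the nim-sum of the parts.
Combined value = 1 XOR 4 = 5.

5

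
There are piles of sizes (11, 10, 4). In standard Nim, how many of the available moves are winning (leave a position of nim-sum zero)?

Bitwise XOR of the heap sizes:
  1011  (11)
  1010  (10)
  0100  (4)
  ----
  0101  (5)
The overall nim-sum is X = 5. A pile of size p has a winning move iff p XOR X < p (reduce it to p XOR X).
  11: 11 XOR 5 = 14 ≥ 11 — no move.
  10: 10 XOR 5 = 15 ≥ 10 — no move.
  4: 4 XOR 5 = 1 < 4 — winning move (to 1).
That gives 1 winning move.

1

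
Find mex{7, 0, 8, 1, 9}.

The values 0, 1 are all present; 2 is the first non-negative integer missing from the set.

2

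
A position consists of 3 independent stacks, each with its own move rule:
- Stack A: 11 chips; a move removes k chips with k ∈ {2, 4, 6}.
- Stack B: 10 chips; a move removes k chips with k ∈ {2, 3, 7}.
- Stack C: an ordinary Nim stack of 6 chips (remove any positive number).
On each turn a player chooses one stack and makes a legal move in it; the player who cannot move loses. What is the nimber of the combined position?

Grundy values for stack A (subtraction set {2, 4, 6}):
k:     0  1  2  3  4  5  6  7  8  9 10 11
g(k):  0  0  1  1  2  2  3  3  0  0  1  1
So g(11) = 1.
Grundy values for stack B (subtraction set {2, 3, 7}):
k:     0  1  2  3  4  5  6  7  8  9 10
g(k):  0  0  1  1  2  0  0  1  1  2  0
So g(10) = 0.
Stack C is a plain Nim stack of size 6, so its Grundy value is 6.
The value of a disjunctive sum is the nim-sum of the parts.
Combined value = 1 XOR 0 XOR 6 = 7.

7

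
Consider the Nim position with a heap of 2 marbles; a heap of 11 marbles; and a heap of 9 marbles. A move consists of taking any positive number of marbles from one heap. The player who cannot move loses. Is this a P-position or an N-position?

P-position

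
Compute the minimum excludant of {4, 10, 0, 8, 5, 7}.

0 is in the set but 1 is not, so the mex is 1.

1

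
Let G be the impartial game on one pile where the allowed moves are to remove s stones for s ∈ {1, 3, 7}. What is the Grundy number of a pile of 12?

0

Grundy values for subtraction set {1, 3, 7}:
g(0) = mex{} = 0
g(1) = mex{0} = 1
g(2) = mex{1} = 0
g(3) = mex{0} = 1
g(4) = mex{1} = 0
g(5) = mex{0} = 1
g(6) = mex{1} = 0
g(7) = mex{0} = 1
g(8) = mex{1} = 0
g(9) = mex{0} = 1
g(10) = mex{1} = 0
g(11) = mex{0} = 1
g(12) = mex{1} = 0
So g(12) = 0.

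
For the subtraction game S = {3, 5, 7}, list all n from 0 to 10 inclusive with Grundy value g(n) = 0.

Build the Grundy sequence with g(k) = mex{g(k−s) : s ∈ {3, 5, 7}, s ≤ k}:
k:     0  1  2  3  4  5  6  7  8  9 10
g(k):  0  0  0  1  1  1  2  2  2  3  0
The P-positions (g = 0) in 0..10 are 0, 1, 2, 10.

0, 1, 2, 10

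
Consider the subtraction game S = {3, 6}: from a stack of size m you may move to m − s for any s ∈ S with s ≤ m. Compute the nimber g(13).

Grundy values for subtraction set {3, 6}:
g(0) = mex{} = 0
g(1) = mex{} = 0
g(2) = mex{} = 0
g(3) = mex{0} = 1
g(4) = mex{0} = 1
g(5) = mex{0} = 1
g(6) = mex{0,1} = 2
g(7) = mex{0,1} = 2
g(8) = mex{0,1} = 2
g(9) = mex{1,2} = 0
g(10) = mex{1,2} = 0
g(11) = mex{1,2} = 0
g(12) = mex{0,2} = 1
g(13) = mex{0,2} = 1
So g(13) = 1.

1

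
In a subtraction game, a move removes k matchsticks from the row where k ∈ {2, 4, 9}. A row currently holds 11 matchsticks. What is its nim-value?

2

Compute g(0), g(1), … for moves {2, 4, 9}:
k:     0  1  2  3  4  5  6  7  8  9 10 11
g(k):  0  0  1  1  2  2  0  0  1  1  2  2
So g(11) = 2.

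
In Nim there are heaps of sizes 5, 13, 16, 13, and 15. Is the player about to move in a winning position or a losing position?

Winning position

Compute the nim-sum pairwise:
5 ^ 13 = 8
8 ^ 16 = 24
24 ^ 13 = 21
21 ^ 15 = 26
The nim-sum is 26 ≠ 0, so this is an N-position: the player to move can win.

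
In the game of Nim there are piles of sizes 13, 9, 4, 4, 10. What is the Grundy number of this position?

14

Compute the nim-sum pairwise:
13 ⊕ 9 = 4
4 ⊕ 4 = 0
0 ⊕ 4 = 4
4 ⊕ 10 = 14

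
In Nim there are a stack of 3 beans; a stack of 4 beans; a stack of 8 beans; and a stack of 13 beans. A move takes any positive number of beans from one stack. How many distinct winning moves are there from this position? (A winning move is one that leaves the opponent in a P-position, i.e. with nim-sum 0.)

Nim-sum: 3 XOR 4 XOR 8 XOR 13 = 2.
The overall nim-sum is X = 2. A stack of size p has a winning move iff p XOR X < p (reduce it to p XOR X).
  3: 3 XOR 2 = 1 < 3 — winning move (to 1).
  4: 4 XOR 2 = 6 ≥ 4 — no move.
  8: 8 XOR 2 = 10 ≥ 8 — no move.
  13: 13 XOR 2 = 15 ≥ 13 — no move.
That gives 1 winning move.

1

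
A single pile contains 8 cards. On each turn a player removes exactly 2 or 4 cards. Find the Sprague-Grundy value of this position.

Grundy values for subtraction set {2, 4}:
g(0) = mex{} = 0
g(1) = mex{} = 0
g(2) = mex{0} = 1
g(3) = mex{0} = 1
g(4) = mex{0,1} = 2
g(5) = mex{0,1} = 2
g(6) = mex{1,2} = 0
g(7) = mex{1,2} = 0
g(8) = mex{0,2} = 1
So g(8) = 1.

1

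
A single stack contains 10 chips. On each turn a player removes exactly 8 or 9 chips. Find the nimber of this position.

1

Compute g(0), g(1), … for moves {8, 9}:
k:     0  1  2  3  4  5  6  7  8  9 10
g(k):  0  0  0  0  0  0  0  0  1  1  1
So g(10) = 1.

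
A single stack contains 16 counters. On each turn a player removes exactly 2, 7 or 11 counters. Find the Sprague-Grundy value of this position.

1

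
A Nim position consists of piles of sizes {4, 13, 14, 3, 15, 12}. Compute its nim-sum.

7

Write each in binary and XOR column by column:
  0100  (4)
  1101  (13)
  1110  (14)
  0011  (3)
  1111  (15)
  1100  (12)
  ----
  0111  (7)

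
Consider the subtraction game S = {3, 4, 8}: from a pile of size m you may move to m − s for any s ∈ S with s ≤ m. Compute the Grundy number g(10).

Compute g(0), g(1), … for moves {3, 4, 8}:
k:     0  1  2  3  4  5  6  7  8  9 10
g(k):  0  0  0  1  1  1  2  0  2  3  1
So g(10) = 1.

1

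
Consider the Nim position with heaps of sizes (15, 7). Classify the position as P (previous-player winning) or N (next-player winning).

N-position

In binary:
  1111  (15)
  0111  (7)
  ----
  1000  (8)
The nim-sum is 8 ≠ 0, so this is an N-position: the player to move can win.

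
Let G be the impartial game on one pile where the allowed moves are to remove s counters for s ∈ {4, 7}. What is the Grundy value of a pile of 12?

0

Compute g(0), g(1), … for moves {4, 7}:
k:     0  1  2  3  4  5  6  7  8  9 10 11 12
g(k):  0  0  0  0  1  1  1  1  2  2  2  0  0
So g(12) = 0.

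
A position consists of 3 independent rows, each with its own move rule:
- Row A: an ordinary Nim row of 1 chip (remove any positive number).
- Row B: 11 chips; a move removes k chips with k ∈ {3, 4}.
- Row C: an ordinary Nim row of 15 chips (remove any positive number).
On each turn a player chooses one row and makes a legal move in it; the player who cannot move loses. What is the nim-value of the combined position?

15

Row A is a plain Nim row of size 1, so its Grundy value is 1.
Build the Grundy sequence for row B with g(k) = mex{g(k−s) : s ∈ {3, 4}, s ≤ k}:
k:     0  1  2  3  4  5  6  7  8  9 10 11
g(k):  0  0  0  1  1  1  2  0  0  0  1  1
So g(11) = 1.
Row C is a plain Nim row of size 15, so its Grundy value is 15.
The value of a disjunctive sum is the nim-sum of the parts.
Combined value = 1 ⊕ 1 ⊕ 15 = 15.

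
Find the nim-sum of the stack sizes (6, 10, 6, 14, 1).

5

Nim-sum: 6 ^ 10 ^ 6 ^ 14 ^ 1 = 5.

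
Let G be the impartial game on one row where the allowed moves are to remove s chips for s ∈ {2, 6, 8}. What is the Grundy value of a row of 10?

3

Build the Grundy sequence with g(k) = mex{g(k−s) : s ∈ {2, 6, 8}, s ≤ k}:
g(0) = mex{} = 0
g(1) = mex{} = 0
g(2) = mex{0} = 1
g(3) = mex{0} = 1
g(4) = mex{1} = 0
g(5) = mex{1} = 0
g(6) = mex{0} = 1
g(7) = mex{0} = 1
g(8) = mex{0,1} = 2
g(9) = mex{0,1} = 2
g(10) = mex{0,1,2} = 3
So g(10) = 3.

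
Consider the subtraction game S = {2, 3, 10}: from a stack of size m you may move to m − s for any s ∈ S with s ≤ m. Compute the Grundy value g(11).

Compute g(0), g(1), … for moves {2, 3, 10}:
k:     0  1  2  3  4  5  6  7  8  9 10 11
g(k):  0  0  1  1  2  0  0  1  1  2  2  3
So g(11) = 3.

3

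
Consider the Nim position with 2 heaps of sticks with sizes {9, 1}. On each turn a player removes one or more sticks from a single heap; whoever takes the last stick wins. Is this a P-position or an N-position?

Compute the nim-sum pairwise:
9 XOR 1 = 8
The nim-sum is 8 ≠ 0, so this is an N-position: the player to move can win.

N-position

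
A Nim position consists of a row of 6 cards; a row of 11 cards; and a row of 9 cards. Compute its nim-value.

4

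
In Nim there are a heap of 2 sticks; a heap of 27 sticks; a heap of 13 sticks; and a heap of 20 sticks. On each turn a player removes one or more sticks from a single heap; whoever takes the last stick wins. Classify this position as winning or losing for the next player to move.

Losing position

Write each in binary and XOR column by column:
  00010  (2)
  11011  (27)
  01101  (13)
  10100  (20)
  -----
  00000  (0)
The nim-sum is 0, so this is a P-position: the player to move is in a losing position under optimal play.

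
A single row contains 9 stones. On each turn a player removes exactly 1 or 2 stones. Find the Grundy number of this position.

0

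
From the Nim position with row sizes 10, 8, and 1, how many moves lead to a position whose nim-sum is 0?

Compute the nim-sum pairwise:
10 ^ 8 = 2
2 ^ 1 = 3
The overall nim-sum is X = 3. A row of size p has a winning move iff p XOR X < p (reduce it to p XOR X).
  10: 10 XOR 3 = 9 < 10 — winning move (to 9).
  8: 8 XOR 3 = 11 ≥ 8 — no move.
  1: 1 XOR 3 = 2 ≥ 1 — no move.
That gives 1 winning move.

1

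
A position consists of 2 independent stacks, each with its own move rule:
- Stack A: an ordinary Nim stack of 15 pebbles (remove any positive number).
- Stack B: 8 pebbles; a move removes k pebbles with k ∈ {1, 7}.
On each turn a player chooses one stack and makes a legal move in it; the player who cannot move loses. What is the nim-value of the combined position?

Stack A is a plain Nim stack of size 15, so its Grundy value is 15.
For stack B, compute g(0), g(1), … with moves {1, 7}:
g(0) = mex{} = 0
g(1) = mex{0} = 1
g(2) = mex{1} = 0
g(3) = mex{0} = 1
g(4) = mex{1} = 0
g(5) = mex{0} = 1
g(6) = mex{1} = 0
g(7) = mex{0} = 1
g(8) = mex{1} = 0
So g(8) = 0.
The value of a disjunctive sum is the nim-sum of the parts.
Combined value = 15 XOR 0 = 15.

15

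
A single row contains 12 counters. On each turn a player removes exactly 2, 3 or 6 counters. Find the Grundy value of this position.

Compute g(0), g(1), … for moves {2, 3, 6}:
g(0) = mex{} = 0
g(1) = mex{} = 0
g(2) = mex{0} = 1
g(3) = mex{0} = 1
g(4) = mex{0,1} = 2
g(5) = mex{1} = 0
g(6) = mex{0,1,2} = 3
g(7) = mex{0,2} = 1
g(8) = mex{0,1,3} = 2
g(9) = mex{1,3} = 0
g(10) = mex{1,2} = 0
g(11) = mex{0,2} = 1
g(12) = mex{0,3} = 1
So g(12) = 1.

1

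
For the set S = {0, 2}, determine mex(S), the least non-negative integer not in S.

1

0 is in the set but 1 is not, so the mex is 1.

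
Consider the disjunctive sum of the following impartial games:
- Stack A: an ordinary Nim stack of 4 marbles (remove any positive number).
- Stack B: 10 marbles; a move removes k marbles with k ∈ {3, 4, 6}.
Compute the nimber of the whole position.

4

Stack A is a plain Nim stack of size 4, so its Grundy value is 4.
For stack B, compute g(0), g(1), … with moves {3, 4, 6}:
g(0) = mex{} = 0
g(1) = mex{} = 0
g(2) = mex{} = 0
g(3) = mex{0} = 1
g(4) = mex{0} = 1
g(5) = mex{0} = 1
g(6) = mex{0,1} = 2
g(7) = mex{0,1} = 2
g(8) = mex{0,1} = 2
g(9) = mex{1,2} = 0
g(10) = mex{1,2} = 0
So g(10) = 0.
By the Sprague-Grundy theorem, the Grundy value of a sum of independent games is the XOR of the component values.
Combined value = 4 XOR 0 = 4.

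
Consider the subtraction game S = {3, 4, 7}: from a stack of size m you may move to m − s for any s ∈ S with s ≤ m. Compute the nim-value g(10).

0

Grundy values for subtraction set {3, 4, 7}:
k:     0  1  2  3  4  5  6  7  8  9 10
g(k):  0  0  0  1  1  1  2  2  2  3  0
So g(10) = 0.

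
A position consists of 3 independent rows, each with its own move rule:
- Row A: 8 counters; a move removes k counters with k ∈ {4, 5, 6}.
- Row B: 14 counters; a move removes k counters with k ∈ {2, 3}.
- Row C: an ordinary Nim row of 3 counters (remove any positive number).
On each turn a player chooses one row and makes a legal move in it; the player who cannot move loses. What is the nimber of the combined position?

Build the Grundy sequence for row A with g(k) = mex{g(k−s) : s ∈ {4, 5, 6}, s ≤ k}:
g(0) = mex{} = 0
g(1) = mex{} = 0
g(2) = mex{} = 0
g(3) = mex{} = 0
g(4) = mex{0} = 1
g(5) = mex{0} = 1
g(6) = mex{0} = 1
g(7) = mex{0} = 1
g(8) = mex{0,1} = 2
So g(8) = 2.
Grundy values for row B (subtraction set {2, 3}):
k:     0  1  2  3  4  5  6  7  8  9 10 11 12 13 14
g(k):  0  0  1  1  2  0  0  1  1  2  0  0  1  1  2
So g(14) = 2.
Row C is a plain Nim row of size 3, so its Grundy value is 3.
The value of a disjunctive sum is the nim-sum of the parts.
Combined value = 2 ⊕ 2 ⊕ 3 = 3.

3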